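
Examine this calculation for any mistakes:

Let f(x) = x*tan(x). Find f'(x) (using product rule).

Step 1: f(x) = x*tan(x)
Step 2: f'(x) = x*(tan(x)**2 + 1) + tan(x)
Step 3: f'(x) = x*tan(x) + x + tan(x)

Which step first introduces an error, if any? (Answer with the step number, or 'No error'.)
Step 3

Step 3 is incorrect due to a wrong exponent.
The step shows: x*tan(x) + x + tan(x)
The correct value should be: x*tan(x)**2 + x + tan(x)

Explanation: The exponent 2 on tan(x) was incorrectly written as 1: the term x*tan(x)**2 was incorrectly written as x*tan(x)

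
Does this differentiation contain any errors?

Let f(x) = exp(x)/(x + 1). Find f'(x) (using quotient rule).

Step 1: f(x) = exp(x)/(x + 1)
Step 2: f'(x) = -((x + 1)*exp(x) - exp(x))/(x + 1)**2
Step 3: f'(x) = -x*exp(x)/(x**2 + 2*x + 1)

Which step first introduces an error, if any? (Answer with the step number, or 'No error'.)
Step 2

Step 2 is incorrect due to a sign flip.
The step shows: -((x + 1)*exp(x) - exp(x))/(x + 1)**2
The correct value should be: ((x + 1)*exp(x) - exp(x))/(x + 1)**2

Explanation: The sign of the whole expression was flipped: the term ((x + 1)*exp(x) - exp(x))/(x + 1)**2 was incorrectly written as -((x + 1)*exp(x) - exp(x))/(x + 1)**2
The later steps are derived from this incorrect expression, so the error originates in Step 2.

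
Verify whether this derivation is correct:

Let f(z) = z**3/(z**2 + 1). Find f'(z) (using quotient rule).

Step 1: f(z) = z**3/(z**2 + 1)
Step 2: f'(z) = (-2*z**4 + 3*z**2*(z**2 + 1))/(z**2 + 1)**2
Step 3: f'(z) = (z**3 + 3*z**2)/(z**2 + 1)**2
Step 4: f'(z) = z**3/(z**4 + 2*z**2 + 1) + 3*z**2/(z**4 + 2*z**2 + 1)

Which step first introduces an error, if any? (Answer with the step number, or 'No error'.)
Step 3

Step 3 is incorrect due to a wrong exponent.
The step shows: (z**3 + 3*z**2)/(z**2 + 1)**2
The correct value should be: (z**4 + 3*z**2)/(z**2 + 1)**2

Explanation: The exponent 4 on z was incorrectly written as 3: the term (z**4 + 3*z**2)/(z**2 + 1)**2 was incorrectly written as (z**3 + 3*z**2)/(z**2 + 1)**2
The later steps are derived from this incorrect expression, so the error originates in Step 3.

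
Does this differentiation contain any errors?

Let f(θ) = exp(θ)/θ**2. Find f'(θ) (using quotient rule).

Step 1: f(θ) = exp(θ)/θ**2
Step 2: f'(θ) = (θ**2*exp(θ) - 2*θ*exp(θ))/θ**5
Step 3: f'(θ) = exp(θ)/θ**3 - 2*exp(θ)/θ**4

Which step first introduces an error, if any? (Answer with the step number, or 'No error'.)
Step 2

Step 2 is incorrect due to a wrong exponent.
The step shows: (θ**2*exp(θ) - 2*θ*exp(θ))/θ**5
The correct value should be: (θ**2*exp(θ) - 2*θ*exp(θ))/θ**4

Explanation: The exponent -4 on θ was incorrectly written as -5: the term (θ**2*exp(θ) - 2*θ*exp(θ))/θ**4 was incorrectly written as (θ**2*exp(θ) - 2*θ*exp(θ))/θ**5
The later steps are derived from this incorrect expression, so the error originates in Step 2.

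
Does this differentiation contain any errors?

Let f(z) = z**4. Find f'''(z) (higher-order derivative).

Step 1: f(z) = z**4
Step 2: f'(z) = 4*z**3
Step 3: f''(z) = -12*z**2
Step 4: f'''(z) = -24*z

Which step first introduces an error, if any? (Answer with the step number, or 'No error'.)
Step 3

Step 3 is incorrect due to a sign flip.
The step shows: -12*z**2
The correct value should be: 12*z**2

Explanation: The sign of the whole expression was flipped: the term 12*z**2 was incorrectly written as -12*z**2
The later steps are derived from this incorrect expression, so the error originates in Step 3.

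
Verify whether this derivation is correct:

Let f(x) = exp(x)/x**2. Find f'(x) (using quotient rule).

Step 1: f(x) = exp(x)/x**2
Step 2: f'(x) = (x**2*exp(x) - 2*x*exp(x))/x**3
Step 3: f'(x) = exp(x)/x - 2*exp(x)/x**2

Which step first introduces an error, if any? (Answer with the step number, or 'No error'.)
Step 2

Step 2 is incorrect due to a wrong exponent.
The step shows: (x**2*exp(x) - 2*x*exp(x))/x**3
The correct value should be: (x**2*exp(x) - 2*x*exp(x))/x**4

Explanation: The exponent -4 on x was incorrectly written as -3: the term (x**2*exp(x) - 2*x*exp(x))/x**4 was incorrectly written as (x**2*exp(x) - 2*x*exp(x))/x**3
The later steps are derived from this incorrect expression, so the error originates in Step 2.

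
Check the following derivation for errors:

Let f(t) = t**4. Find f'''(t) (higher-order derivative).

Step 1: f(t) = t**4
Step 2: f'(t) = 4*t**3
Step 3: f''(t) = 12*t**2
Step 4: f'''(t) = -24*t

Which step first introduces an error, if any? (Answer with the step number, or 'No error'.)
Step 4

Step 4 is incorrect due to a sign flip.
The step shows: -24*t
The correct value should be: 24*t

Explanation: The sign of the whole expression was flipped: the term 24*t was incorrectly written as -24*t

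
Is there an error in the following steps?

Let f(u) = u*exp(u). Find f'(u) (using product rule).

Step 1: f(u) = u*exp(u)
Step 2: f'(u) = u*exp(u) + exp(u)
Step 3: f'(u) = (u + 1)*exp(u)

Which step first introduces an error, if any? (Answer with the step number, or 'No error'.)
No error

All steps in this derivation are correct.
The final answer f'(u) = (u + 1)*exp(u) is valid.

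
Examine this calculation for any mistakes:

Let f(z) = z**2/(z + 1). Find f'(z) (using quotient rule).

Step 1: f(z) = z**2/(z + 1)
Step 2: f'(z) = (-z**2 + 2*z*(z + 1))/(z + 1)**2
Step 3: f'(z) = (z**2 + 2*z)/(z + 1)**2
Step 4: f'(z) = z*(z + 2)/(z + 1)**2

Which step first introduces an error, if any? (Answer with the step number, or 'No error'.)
No error

All steps in this derivation are correct.
The final answer f'(z) = z*(z + 2)/(z + 1)**2 is valid.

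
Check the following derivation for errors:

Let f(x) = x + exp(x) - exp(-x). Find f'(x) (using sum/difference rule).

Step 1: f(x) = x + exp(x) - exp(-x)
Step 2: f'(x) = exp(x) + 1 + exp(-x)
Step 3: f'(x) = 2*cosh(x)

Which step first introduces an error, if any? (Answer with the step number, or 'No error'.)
Step 3

Step 3 is incorrect due to a dropped term.
The step shows: 2*cosh(x)
The correct value should be: 2*cosh(x) + 1

Explanation: A term was dropped: the term 1 was incorrectly omitted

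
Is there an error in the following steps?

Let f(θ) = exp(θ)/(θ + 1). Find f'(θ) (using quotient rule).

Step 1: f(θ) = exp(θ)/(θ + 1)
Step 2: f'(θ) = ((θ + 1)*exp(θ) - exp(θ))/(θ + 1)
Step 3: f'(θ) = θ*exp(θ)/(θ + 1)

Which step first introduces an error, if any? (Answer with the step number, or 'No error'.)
Step 2

Step 2 is incorrect due to a wrong exponent.
The step shows: ((θ + 1)*exp(θ) - exp(θ))/(θ + 1)
The correct value should be: ((θ + 1)*exp(θ) - exp(θ))/(θ + 1)**2

Explanation: The exponent -2 on θ + 1 was incorrectly written as -1: the term ((θ + 1)*exp(θ) - exp(θ))/(θ + 1)**2 was incorrectly written as ((θ + 1)*exp(θ) - exp(θ))/(θ + 1)
The later steps are derived from this incorrect expression, so the error originates in Step 2.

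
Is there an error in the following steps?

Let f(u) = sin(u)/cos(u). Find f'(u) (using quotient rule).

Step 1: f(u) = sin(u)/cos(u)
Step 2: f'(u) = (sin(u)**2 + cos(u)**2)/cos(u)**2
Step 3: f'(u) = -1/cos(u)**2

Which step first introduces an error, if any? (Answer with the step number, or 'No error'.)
Step 3

Step 3 is incorrect due to a sign flip.
The step shows: -1/cos(u)**2
The correct value should be: cos(u)**(-2)

Explanation: The sign of the whole expression was flipped: the term cos(u)**(-2) was incorrectly written as -1/cos(u)**2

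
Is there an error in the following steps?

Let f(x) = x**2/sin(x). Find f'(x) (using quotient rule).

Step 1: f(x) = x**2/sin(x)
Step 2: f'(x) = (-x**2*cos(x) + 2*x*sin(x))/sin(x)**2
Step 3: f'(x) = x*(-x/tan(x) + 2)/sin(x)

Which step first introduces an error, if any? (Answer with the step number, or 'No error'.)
No error

All steps in this derivation are correct.
The final answer f'(x) = x*(-x/tan(x) + 2)/sin(x) is valid.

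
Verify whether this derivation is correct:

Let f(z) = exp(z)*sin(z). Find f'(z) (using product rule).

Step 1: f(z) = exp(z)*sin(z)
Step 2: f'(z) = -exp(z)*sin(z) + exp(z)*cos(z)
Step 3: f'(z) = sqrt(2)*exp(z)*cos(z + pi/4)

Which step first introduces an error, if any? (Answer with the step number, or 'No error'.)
Step 2

Step 2 is incorrect due to a sign flip.
The step shows: -exp(z)*sin(z) + exp(z)*cos(z)
The correct value should be: exp(z)*sin(z) + exp(z)*cos(z)

Explanation: The sign of one term was flipped: the term exp(z)*sin(z) was incorrectly written as -exp(z)*sin(z)
The later steps are derived from this incorrect expression, so the error originates in Step 2.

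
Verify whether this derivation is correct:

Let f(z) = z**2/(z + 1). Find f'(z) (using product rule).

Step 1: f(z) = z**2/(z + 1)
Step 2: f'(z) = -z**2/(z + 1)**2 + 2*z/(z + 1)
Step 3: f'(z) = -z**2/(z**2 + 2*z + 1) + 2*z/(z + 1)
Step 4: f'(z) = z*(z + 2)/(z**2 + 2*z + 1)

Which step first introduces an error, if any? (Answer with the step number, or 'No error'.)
No error

All steps in this derivation are correct.
The final answer f'(z) = z*(z + 2)/(z**2 + 2*z + 1) is valid.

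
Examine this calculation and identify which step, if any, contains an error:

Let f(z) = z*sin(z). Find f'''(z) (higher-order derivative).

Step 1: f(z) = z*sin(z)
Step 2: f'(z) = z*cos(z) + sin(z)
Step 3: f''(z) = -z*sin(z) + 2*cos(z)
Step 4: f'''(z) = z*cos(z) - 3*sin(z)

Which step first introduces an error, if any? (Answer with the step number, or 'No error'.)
Step 4

Step 4 is incorrect due to a sign flip.
The step shows: z*cos(z) - 3*sin(z)
The correct value should be: -z*cos(z) - 3*sin(z)

Explanation: The sign of one term was flipped: the term -z*cos(z) was incorrectly written as z*cos(z)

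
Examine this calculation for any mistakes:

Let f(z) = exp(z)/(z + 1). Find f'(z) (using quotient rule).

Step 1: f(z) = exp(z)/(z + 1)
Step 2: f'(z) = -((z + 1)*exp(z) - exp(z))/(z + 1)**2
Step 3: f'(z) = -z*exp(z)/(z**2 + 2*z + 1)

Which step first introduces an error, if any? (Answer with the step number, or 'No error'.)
Step 2

Step 2 is incorrect due to a sign flip.
The step shows: -((z + 1)*exp(z) - exp(z))/(z + 1)**2
The correct value should be: ((z + 1)*exp(z) - exp(z))/(z + 1)**2

Explanation: The sign of the whole expression was flipped: the term ((z + 1)*exp(z) - exp(z))/(z + 1)**2 was incorrectly written as -((z + 1)*exp(z) - exp(z))/(z + 1)**2
The later steps are derived from this incorrect expression, so the error originates in Step 2.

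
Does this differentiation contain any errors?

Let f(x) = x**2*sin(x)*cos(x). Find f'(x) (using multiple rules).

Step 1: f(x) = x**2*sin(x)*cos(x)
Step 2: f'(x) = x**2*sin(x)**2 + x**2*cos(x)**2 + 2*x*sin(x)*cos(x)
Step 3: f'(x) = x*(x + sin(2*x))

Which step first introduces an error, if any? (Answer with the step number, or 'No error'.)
Step 2

Step 2 is incorrect due to a sign flip.
The step shows: x**2*sin(x)**2 + x**2*cos(x)**2 + 2*x*sin(x)*cos(x)
The correct value should be: -x**2*sin(x)**2 + x**2*cos(x)**2 + 2*x*sin(x)*cos(x)

Explanation: The sign of one term was flipped: the term -x**2*sin(x)**2 was incorrectly written as x**2*sin(x)**2
The later steps are derived from this incorrect expression, so the error originates in Step 2.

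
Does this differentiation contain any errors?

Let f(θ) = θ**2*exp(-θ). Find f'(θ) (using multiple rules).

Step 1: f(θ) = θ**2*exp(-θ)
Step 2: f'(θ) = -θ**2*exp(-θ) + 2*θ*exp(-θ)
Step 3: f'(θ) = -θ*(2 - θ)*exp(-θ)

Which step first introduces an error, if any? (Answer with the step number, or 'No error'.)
Step 3

Step 3 is incorrect due to a sign flip.
The step shows: -θ*(2 - θ)*exp(-θ)
The correct value should be: θ*(2 - θ)*exp(-θ)

Explanation: The sign of the whole expression was flipped: the term θ*(2 - θ)*exp(-θ) was incorrectly written as -θ*(2 - θ)*exp(-θ)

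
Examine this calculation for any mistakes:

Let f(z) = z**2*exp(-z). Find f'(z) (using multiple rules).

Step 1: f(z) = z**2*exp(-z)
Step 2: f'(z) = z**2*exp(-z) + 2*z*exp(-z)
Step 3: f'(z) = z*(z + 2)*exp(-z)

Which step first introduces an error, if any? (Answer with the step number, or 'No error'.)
Step 2

Step 2 is incorrect due to a sign flip.
The step shows: z**2*exp(-z) + 2*z*exp(-z)
The correct value should be: -z**2*exp(-z) + 2*z*exp(-z)

Explanation: The sign of one term was flipped: the term -z**2*exp(-z) was incorrectly written as z**2*exp(-z)
The later steps are derived from this incorrect expression, so the error originates in Step 2.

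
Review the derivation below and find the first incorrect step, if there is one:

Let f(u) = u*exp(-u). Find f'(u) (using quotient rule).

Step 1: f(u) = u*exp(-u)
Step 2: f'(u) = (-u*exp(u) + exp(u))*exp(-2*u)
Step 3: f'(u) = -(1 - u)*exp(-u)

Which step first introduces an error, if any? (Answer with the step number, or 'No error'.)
Step 3

Step 3 is incorrect due to a sign flip.
The step shows: -(1 - u)*exp(-u)
The correct value should be: (1 - u)*exp(-u)

Explanation: The sign of the whole expression was flipped: the term (1 - u)*exp(-u) was incorrectly written as -(1 - u)*exp(-u)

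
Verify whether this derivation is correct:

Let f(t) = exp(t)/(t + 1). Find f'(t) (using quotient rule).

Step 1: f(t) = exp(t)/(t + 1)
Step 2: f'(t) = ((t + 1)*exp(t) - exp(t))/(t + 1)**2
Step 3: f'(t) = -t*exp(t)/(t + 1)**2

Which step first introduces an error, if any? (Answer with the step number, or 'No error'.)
Step 3

Step 3 is incorrect due to a sign flip.
The step shows: -t*exp(t)/(t + 1)**2
The correct value should be: t*exp(t)/(t + 1)**2

Explanation: The sign of the whole expression was flipped: the term t*exp(t)/(t + 1)**2 was incorrectly written as -t*exp(t)/(t + 1)**2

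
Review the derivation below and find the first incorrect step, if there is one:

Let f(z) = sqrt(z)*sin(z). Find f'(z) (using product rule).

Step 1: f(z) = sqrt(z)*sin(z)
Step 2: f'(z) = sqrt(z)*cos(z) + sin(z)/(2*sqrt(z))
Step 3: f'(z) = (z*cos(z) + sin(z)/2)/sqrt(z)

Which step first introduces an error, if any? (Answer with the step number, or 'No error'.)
No error

All steps in this derivation are correct.
The final answer f'(z) = (z*cos(z) + sin(z)/2)/sqrt(z) is valid.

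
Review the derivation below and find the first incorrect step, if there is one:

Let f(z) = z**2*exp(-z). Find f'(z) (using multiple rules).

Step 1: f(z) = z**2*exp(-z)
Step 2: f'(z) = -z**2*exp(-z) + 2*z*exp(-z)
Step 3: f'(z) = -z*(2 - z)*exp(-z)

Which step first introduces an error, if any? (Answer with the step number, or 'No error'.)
Step 3

Step 3 is incorrect due to a sign flip.
The step shows: -z*(2 - z)*exp(-z)
The correct value should be: z*(2 - z)*exp(-z)

Explanation: The sign of the whole expression was flipped: the term z*(2 - z)*exp(-z) was incorrectly written as -z*(2 - z)*exp(-z)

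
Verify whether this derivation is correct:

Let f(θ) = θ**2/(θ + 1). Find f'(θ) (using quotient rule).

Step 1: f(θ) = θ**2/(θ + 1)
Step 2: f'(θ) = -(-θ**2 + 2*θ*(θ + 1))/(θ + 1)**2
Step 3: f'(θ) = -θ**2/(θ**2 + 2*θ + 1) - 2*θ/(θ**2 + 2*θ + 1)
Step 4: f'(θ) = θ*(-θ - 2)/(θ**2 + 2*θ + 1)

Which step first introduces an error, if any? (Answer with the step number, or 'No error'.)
Step 2

Step 2 is incorrect due to a sign flip.
The step shows: -(-θ**2 + 2*θ*(θ + 1))/(θ + 1)**2
The correct value should be: (-θ**2 + 2*θ*(θ + 1))/(θ + 1)**2

Explanation: The sign of the whole expression was flipped: the term (-θ**2 + 2*θ*(θ + 1))/(θ + 1)**2 was incorrectly written as -(-θ**2 + 2*θ*(θ + 1))/(θ + 1)**2
The later steps are derived from this incorrect expression, so the error originates in Step 2.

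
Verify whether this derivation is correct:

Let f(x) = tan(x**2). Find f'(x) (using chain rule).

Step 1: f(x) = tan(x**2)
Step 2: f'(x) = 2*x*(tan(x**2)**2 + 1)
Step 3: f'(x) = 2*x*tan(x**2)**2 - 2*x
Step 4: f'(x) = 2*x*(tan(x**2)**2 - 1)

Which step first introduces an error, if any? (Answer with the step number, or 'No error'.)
Step 3

Step 3 is incorrect due to a sign flip.
The step shows: 2*x*tan(x**2)**2 - 2*x
The correct value should be: 2*x*tan(x**2)**2 + 2*x

Explanation: The sign of one term was flipped: the term 2*x was incorrectly written as -2*x
The later steps are derived from this incorrect expression, so the error originates in Step 3.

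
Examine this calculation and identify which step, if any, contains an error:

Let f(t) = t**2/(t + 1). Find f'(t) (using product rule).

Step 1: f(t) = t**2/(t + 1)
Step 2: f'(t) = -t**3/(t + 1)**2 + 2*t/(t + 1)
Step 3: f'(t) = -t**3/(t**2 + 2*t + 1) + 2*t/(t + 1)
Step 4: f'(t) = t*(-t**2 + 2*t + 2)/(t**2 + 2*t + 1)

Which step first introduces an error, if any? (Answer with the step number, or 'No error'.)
Step 2

Step 2 is incorrect due to a wrong exponent.
The step shows: -t**3/(t + 1)**2 + 2*t/(t + 1)
The correct value should be: -t**2/(t + 1)**2 + 2*t/(t + 1)

Explanation: The exponent 2 on t was incorrectly written as 3: the term -t**2/(t + 1)**2 was incorrectly written as -t**3/(t + 1)**2
The later steps are derived from this incorrect expression, so the error originates in Step 2.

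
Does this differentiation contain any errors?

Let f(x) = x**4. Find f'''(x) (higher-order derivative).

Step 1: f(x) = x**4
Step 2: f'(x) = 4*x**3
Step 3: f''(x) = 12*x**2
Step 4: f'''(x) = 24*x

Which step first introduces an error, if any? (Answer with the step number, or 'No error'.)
No error

All steps in this derivation are correct.
The final answer f'''(x) = 24*x is valid.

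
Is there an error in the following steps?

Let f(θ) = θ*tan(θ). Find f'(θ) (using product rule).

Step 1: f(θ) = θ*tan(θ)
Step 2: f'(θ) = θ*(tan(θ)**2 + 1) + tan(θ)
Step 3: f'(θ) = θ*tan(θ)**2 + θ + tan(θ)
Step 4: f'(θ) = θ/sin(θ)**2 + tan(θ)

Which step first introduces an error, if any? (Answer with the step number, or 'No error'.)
Step 4

Step 4 is incorrect due to a wrong trig function.
The step shows: θ/sin(θ)**2 + tan(θ)
The correct value should be: θ/cos(θ)**2 + tan(θ)

Explanation: cos(θ) was incorrectly written as sin(θ): the term θ/cos(θ)**2 was incorrectly written as θ/sin(θ)**2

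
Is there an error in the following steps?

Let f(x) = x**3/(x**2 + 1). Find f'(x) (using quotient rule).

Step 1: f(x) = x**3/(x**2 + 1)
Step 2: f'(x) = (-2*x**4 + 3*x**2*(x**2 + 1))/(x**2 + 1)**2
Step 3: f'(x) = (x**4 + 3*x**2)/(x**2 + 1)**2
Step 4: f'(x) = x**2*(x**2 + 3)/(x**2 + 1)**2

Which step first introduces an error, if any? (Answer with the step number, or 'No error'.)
No error

All steps in this derivation are correct.
The final answer f'(x) = x**2*(x**2 + 3)/(x**2 + 1)**2 is valid.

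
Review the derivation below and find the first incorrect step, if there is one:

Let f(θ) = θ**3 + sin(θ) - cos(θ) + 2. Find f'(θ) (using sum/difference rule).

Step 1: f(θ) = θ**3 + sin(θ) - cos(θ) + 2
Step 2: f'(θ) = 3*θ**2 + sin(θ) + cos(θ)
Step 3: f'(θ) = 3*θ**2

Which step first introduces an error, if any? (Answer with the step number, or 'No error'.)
Step 3

Step 3 is incorrect due to a dropped term.
The step shows: 3*θ**2
The correct value should be: 3*θ**2 + sqrt(2)*sin(θ + pi/4)

Explanation: A term was dropped: the term sqrt(2)*sin(θ + pi/4) was incorrectly omitted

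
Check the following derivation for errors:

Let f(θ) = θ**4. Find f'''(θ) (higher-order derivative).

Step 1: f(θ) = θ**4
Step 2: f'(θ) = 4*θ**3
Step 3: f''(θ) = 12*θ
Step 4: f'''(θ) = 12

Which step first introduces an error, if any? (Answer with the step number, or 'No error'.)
Step 3

Step 3 is incorrect due to a wrong exponent.
The step shows: 12*θ
The correct value should be: 12*θ**2

Explanation: The exponent 2 on θ was incorrectly written as 1: the term 12*θ**2 was incorrectly written as 12*θ
The later steps are derived from this incorrect expression, so the error originates in Step 3.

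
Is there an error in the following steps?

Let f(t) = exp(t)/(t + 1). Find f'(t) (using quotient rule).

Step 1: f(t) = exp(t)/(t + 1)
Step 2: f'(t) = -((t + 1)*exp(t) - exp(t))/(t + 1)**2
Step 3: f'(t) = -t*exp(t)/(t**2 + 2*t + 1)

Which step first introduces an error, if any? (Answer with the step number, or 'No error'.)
Step 2

Step 2 is incorrect due to a sign flip.
The step shows: -((t + 1)*exp(t) - exp(t))/(t + 1)**2
The correct value should be: ((t + 1)*exp(t) - exp(t))/(t + 1)**2

Explanation: The sign of the whole expression was flipped: the term ((t + 1)*exp(t) - exp(t))/(t + 1)**2 was incorrectly written as -((t + 1)*exp(t) - exp(t))/(t + 1)**2
The later steps are derived from this incorrect expression, so the error originates in Step 2.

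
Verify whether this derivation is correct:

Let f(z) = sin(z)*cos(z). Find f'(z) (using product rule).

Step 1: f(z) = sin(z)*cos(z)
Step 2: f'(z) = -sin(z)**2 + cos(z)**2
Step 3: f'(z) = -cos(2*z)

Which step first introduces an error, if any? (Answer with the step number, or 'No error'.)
Step 3

Step 3 is incorrect due to a sign flip.
The step shows: -cos(2*z)
The correct value should be: cos(2*z)

Explanation: The sign of the whole expression was flipped: the term cos(2*z) was incorrectly written as -cos(2*z)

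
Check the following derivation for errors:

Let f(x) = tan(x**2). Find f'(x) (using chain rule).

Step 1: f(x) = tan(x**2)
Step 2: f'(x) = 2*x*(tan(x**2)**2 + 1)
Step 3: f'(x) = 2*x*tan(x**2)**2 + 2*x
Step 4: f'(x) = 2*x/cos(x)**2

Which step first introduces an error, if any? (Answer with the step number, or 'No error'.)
Step 4

Step 4 is incorrect due to a wrong exponent.
The step shows: 2*x/cos(x)**2
The correct value should be: 2*x/cos(x**2)**2

Explanation: The exponent 2 on x was incorrectly written as 1: the term 2*x/cos(x**2)**2 was incorrectly written as 2*x/cos(x)**2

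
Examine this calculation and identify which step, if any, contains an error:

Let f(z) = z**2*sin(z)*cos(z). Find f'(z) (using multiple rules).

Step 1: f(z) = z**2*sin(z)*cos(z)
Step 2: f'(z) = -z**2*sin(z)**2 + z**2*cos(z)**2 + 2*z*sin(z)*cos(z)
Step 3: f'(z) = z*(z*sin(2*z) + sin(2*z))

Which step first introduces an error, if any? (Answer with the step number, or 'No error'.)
Step 3

Step 3 is incorrect due to a wrong trig function.
The step shows: z*(z*sin(2*z) + sin(2*z))
The correct value should be: z*(z*cos(2*z) + sin(2*z))

Explanation: cos(2*z) was incorrectly written as sin(2*z): the term z*(z*cos(2*z) + sin(2*z)) was incorrectly written as z*(z*sin(2*z) + sin(2*z))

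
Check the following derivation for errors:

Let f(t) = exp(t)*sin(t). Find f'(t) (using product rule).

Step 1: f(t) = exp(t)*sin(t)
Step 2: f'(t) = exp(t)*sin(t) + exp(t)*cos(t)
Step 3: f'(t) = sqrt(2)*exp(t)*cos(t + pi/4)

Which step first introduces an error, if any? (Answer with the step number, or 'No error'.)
Step 3

Step 3 is incorrect due to a wrong trig function.
The step shows: sqrt(2)*exp(t)*cos(t + pi/4)
The correct value should be: sqrt(2)*exp(t)*sin(t + pi/4)

Explanation: sin(t + pi/4) was incorrectly written as cos(t + pi/4): the term sqrt(2)*exp(t)*sin(t + pi/4) was incorrectly written as sqrt(2)*exp(t)*cos(t + pi/4)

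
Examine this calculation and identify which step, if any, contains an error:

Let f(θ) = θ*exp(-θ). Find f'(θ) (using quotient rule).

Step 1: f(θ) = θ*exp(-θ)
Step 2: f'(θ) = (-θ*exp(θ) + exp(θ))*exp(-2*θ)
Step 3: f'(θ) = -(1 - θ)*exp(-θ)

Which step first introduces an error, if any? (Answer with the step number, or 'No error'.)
Step 3

Step 3 is incorrect due to a sign flip.
The step shows: -(1 - θ)*exp(-θ)
The correct value should be: (1 - θ)*exp(-θ)

Explanation: The sign of the whole expression was flipped: the term (1 - θ)*exp(-θ) was incorrectly written as -(1 - θ)*exp(-θ)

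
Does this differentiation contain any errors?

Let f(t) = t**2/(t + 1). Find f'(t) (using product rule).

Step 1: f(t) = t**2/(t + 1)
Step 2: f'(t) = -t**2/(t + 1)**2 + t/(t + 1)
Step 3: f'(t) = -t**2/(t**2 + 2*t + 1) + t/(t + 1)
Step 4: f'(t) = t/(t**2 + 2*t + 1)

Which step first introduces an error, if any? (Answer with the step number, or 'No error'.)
Step 2

Step 2 is incorrect due to a wrong coefficient.
The step shows: -t**2/(t + 1)**2 + t/(t + 1)
The correct value should be: -t**2/(t + 1)**2 + 2*t/(t + 1)

Explanation: The coefficient 2 was incorrectly written as 1: the term 2*t/(t + 1) was incorrectly written as t/(t + 1)
The later steps are derived from this incorrect expression, so the error originates in Step 2.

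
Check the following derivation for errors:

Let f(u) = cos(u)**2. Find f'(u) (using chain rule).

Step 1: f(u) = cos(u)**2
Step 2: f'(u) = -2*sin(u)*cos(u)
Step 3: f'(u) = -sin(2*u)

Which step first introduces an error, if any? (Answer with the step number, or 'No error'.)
No error

All steps in this derivation are correct.
The final answer f'(u) = -sin(2*u) is valid.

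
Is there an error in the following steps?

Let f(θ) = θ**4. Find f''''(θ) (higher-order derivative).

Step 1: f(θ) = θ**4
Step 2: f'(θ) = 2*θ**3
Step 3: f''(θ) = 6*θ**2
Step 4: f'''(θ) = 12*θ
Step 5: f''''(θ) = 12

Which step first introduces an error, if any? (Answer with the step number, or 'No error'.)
Step 2

Step 2 is incorrect due to a wrong coefficient.
The step shows: 2*θ**3
The correct value should be: 4*θ**3

Explanation: The coefficient 4 was incorrectly written as 2: the term 4*θ**3 was incorrectly written as 2*θ**3
The later steps are derived from this incorrect expression, so the error originates in Step 2.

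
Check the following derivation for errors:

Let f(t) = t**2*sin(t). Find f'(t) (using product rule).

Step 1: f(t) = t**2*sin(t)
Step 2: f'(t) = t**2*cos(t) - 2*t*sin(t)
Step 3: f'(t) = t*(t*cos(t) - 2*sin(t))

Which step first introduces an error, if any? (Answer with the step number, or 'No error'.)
Step 2

Step 2 is incorrect due to a sign flip.
The step shows: t**2*cos(t) - 2*t*sin(t)
The correct value should be: t**2*cos(t) + 2*t*sin(t)

Explanation: The sign of one term was flipped: the term 2*t*sin(t) was incorrectly written as -2*t*sin(t)
The later steps are derived from this incorrect expression, so the error originates in Step 2.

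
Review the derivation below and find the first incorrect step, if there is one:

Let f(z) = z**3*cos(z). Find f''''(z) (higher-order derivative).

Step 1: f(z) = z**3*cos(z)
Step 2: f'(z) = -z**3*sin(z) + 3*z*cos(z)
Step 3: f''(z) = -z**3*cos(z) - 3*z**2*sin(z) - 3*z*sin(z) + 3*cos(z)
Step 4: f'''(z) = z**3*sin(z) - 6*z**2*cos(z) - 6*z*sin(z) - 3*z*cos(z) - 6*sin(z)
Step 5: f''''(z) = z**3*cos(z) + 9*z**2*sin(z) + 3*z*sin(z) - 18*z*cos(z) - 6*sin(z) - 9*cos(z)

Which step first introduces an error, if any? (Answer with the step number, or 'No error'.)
Step 2

Step 2 is incorrect due to a wrong exponent.
The step shows: -z**3*sin(z) + 3*z*cos(z)
The correct value should be: -z**3*sin(z) + 3*z**2*cos(z)

Explanation: The exponent 2 on z was incorrectly written as 1: the term 3*z**2*cos(z) was incorrectly written as 3*z*cos(z)
The later steps are derived from this incorrect expression, so the error originates in Step 2.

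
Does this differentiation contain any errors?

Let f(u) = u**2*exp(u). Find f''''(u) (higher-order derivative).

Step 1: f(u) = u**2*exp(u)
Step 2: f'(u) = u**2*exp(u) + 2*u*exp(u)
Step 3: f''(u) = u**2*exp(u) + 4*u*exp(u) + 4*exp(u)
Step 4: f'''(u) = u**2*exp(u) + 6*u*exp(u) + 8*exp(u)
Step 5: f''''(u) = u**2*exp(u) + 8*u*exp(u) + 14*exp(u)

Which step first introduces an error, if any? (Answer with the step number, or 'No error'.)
Step 3

Step 3 is incorrect due to a wrong coefficient.
The step shows: u**2*exp(u) + 4*u*exp(u) + 4*exp(u)
The correct value should be: u**2*exp(u) + 4*u*exp(u) + 2*exp(u)

Explanation: The coefficient 2 was incorrectly written as 4: the term 2*exp(u) was incorrectly written as 4*exp(u)
The later steps are derived from this incorrect expression, so the error originates in Step 3.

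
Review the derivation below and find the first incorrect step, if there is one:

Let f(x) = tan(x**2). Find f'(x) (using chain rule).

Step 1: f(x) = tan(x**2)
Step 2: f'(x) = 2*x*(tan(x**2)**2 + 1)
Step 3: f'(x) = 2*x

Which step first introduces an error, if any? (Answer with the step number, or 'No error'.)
Step 3

Step 3 is incorrect due to a dropped term.
The step shows: 2*x
The correct value should be: 2*x*tan(x**2)**2 + 2*x

Explanation: A term was dropped: the term 2*x*tan(x**2)**2 was incorrectly omitted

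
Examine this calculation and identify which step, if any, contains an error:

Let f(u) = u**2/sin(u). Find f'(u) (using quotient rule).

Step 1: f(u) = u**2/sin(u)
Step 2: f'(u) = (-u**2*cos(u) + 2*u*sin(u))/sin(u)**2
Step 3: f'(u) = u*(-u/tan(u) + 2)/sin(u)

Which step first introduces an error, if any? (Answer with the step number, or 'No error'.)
No error

All steps in this derivation are correct.
The final answer f'(u) = u*(-u/tan(u) + 2)/sin(u) is valid.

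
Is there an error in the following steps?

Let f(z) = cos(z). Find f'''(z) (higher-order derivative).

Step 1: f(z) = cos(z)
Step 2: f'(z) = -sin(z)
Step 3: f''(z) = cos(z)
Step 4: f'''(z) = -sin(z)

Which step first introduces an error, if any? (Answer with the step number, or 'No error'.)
Step 3

Step 3 is incorrect due to a sign flip.
The step shows: cos(z)
The correct value should be: -cos(z)

Explanation: The sign of the whole expression was flipped: the term -cos(z) was incorrectly written as cos(z)
The later steps are derived from this incorrect expression, so the error originates in Step 3.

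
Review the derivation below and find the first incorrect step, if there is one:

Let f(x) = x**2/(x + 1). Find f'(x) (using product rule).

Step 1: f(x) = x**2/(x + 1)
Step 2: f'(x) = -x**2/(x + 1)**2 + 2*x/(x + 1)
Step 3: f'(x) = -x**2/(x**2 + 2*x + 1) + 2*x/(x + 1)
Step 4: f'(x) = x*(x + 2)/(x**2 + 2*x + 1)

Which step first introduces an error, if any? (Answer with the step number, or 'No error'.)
No error

All steps in this derivation are correct.
The final answer f'(x) = x*(x + 2)/(x**2 + 2*x + 1) is valid.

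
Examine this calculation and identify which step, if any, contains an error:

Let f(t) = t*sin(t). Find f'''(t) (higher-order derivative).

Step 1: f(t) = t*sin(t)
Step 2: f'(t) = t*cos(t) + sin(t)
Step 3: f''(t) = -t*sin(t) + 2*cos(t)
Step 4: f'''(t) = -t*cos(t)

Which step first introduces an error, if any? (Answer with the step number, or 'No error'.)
Step 4

Step 4 is incorrect due to a dropped term.
The step shows: -t*cos(t)
The correct value should be: -t*cos(t) - 3*sin(t)

Explanation: A term was dropped: the term -3*sin(t) was incorrectly omitted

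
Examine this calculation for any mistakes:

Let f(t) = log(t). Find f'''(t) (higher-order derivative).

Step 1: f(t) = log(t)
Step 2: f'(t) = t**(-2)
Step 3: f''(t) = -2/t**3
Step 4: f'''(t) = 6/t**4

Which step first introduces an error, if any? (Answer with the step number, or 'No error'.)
Step 2

Step 2 is incorrect due to a wrong exponent.
The step shows: t**(-2)
The correct value should be: 1/t

Explanation: The exponent -1 on t was incorrectly written as -2: the term 1/t was incorrectly written as t**(-2)
The later steps are derived from this incorrect expression, so the error originates in Step 2.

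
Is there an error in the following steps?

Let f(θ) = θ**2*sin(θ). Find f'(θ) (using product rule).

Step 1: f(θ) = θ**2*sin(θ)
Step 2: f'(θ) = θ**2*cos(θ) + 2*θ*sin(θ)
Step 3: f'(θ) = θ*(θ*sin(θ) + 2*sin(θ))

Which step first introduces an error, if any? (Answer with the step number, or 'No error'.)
Step 3

Step 3 is incorrect due to a wrong trig function.
The step shows: θ*(θ*sin(θ) + 2*sin(θ))
The correct value should be: θ*(θ*cos(θ) + 2*sin(θ))

Explanation: cos(θ) was incorrectly written as sin(θ): the term θ*(θ*cos(θ) + 2*sin(θ)) was incorrectly written as θ*(θ*sin(θ) + 2*sin(θ))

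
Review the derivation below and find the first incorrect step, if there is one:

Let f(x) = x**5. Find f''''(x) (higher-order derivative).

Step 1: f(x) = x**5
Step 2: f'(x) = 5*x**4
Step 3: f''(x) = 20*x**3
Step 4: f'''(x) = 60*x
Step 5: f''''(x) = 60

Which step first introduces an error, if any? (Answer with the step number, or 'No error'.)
Step 4

Step 4 is incorrect due to a wrong exponent.
The step shows: 60*x
The correct value should be: 60*x**2

Explanation: The exponent 2 on x was incorrectly written as 1: the term 60*x**2 was incorrectly written as 60*x
The later steps are derived from this incorrect expression, so the error originates in Step 4.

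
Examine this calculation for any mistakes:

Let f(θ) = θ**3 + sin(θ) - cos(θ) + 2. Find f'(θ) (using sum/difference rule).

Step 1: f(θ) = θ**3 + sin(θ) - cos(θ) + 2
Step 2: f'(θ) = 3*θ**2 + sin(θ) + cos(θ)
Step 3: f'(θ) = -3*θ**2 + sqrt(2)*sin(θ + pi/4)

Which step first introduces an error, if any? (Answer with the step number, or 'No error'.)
Step 3

Step 3 is incorrect due to a sign flip.
The step shows: -3*θ**2 + sqrt(2)*sin(θ + pi/4)
The correct value should be: 3*θ**2 + sqrt(2)*sin(θ + pi/4)

Explanation: The sign of one term was flipped: the term 3*θ**2 was incorrectly written as -3*θ**2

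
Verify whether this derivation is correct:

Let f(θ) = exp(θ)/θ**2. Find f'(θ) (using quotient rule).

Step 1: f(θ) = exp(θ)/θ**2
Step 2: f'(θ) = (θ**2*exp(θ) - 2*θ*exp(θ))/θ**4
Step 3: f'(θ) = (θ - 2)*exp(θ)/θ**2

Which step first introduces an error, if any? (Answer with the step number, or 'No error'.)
Step 3

Step 3 is incorrect due to a wrong exponent.
The step shows: (θ - 2)*exp(θ)/θ**2
The correct value should be: (θ - 2)*exp(θ)/θ**3

Explanation: The exponent -3 on θ was incorrectly written as -2: the term (θ - 2)*exp(θ)/θ**3 was incorrectly written as (θ - 2)*exp(θ)/θ**2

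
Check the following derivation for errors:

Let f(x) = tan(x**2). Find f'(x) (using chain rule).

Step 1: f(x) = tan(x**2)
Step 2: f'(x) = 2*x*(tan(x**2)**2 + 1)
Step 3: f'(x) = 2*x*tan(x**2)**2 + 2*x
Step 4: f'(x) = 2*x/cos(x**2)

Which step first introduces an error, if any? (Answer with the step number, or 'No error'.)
Step 4

Step 4 is incorrect due to a wrong exponent.
The step shows: 2*x/cos(x**2)
The correct value should be: 2*x/cos(x**2)**2

Explanation: The exponent -2 on cos(x**2) was incorrectly written as -1: the term 2*x/cos(x**2)**2 was incorrectly written as 2*x/cos(x**2)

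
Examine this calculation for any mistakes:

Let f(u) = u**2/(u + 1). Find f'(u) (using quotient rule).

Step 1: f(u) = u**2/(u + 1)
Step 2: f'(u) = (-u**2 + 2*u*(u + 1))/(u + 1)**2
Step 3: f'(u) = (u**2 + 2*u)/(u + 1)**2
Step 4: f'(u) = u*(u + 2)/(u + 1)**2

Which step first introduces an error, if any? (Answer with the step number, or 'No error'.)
No error

All steps in this derivation are correct.
The final answer f'(u) = u*(u + 2)/(u + 1)**2 is valid.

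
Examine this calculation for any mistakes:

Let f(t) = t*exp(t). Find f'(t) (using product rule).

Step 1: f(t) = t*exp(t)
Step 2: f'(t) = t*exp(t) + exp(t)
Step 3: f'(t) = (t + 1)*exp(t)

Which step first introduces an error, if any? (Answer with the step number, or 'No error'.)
No error

All steps in this derivation are correct.
The final answer f'(t) = (t + 1)*exp(t) is valid.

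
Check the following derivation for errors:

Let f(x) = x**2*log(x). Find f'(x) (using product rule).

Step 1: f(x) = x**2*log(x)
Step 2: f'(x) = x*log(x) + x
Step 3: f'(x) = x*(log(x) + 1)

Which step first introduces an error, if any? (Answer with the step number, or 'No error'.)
Step 2

Step 2 is incorrect due to a wrong coefficient.
The step shows: x*log(x) + x
The correct value should be: 2*x*log(x) + x

Explanation: The coefficient 2 was incorrectly written as 1: the term 2*x*log(x) was incorrectly written as x*log(x)
The later steps are derived from this incorrect expression, so the error originates in Step 2.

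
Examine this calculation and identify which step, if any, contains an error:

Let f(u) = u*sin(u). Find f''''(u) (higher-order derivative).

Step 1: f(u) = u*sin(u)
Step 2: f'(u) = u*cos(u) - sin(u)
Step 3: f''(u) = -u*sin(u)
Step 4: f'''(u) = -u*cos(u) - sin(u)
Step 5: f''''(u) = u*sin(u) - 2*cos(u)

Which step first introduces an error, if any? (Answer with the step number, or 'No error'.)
Step 2

Step 2 is incorrect due to a sign flip.
The step shows: u*cos(u) - sin(u)
The correct value should be: u*cos(u) + sin(u)

Explanation: The sign of one term was flipped: the term sin(u) was incorrectly written as -sin(u)
The later steps are derived from this incorrect expression, so the error originates in Step 2.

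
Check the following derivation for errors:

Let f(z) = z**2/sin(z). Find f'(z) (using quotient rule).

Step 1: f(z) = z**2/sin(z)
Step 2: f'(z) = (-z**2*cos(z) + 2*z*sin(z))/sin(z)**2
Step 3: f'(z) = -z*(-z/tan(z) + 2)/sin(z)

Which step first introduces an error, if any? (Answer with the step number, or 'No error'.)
Step 3

Step 3 is incorrect due to a sign flip.
The step shows: -z*(-z/tan(z) + 2)/sin(z)
The correct value should be: z*(-z/tan(z) + 2)/sin(z)

Explanation: The sign of the whole expression was flipped: the term z*(-z/tan(z) + 2)/sin(z) was incorrectly written as -z*(-z/tan(z) + 2)/sin(z)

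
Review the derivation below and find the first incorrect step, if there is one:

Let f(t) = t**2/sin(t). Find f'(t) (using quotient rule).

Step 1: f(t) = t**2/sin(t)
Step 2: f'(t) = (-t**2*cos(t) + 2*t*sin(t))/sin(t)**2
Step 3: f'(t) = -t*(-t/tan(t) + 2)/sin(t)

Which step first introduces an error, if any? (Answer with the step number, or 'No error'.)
Step 3

Step 3 is incorrect due to a sign flip.
The step shows: -t*(-t/tan(t) + 2)/sin(t)
The correct value should be: t*(-t/tan(t) + 2)/sin(t)

Explanation: The sign of the whole expression was flipped: the term t*(-t/tan(t) + 2)/sin(t) was incorrectly written as -t*(-t/tan(t) + 2)/sin(t)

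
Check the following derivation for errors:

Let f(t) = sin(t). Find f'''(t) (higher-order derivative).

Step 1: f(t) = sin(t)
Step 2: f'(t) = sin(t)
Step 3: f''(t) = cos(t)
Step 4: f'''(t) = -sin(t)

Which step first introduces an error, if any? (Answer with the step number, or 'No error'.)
Step 2

Step 2 is incorrect due to a wrong trig function.
The step shows: sin(t)
The correct value should be: cos(t)

Explanation: cos(t) was incorrectly written as sin(t): the term cos(t) was incorrectly written as sin(t)
The later steps are derived from this incorrect expression, so the error originates in Step 2.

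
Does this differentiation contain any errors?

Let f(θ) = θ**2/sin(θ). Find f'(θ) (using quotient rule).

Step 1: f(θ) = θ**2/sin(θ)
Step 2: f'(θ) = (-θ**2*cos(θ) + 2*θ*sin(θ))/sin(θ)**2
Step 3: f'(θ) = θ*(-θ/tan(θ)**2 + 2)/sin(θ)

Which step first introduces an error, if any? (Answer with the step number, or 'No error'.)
Step 3

Step 3 is incorrect due to a wrong exponent.
The step shows: θ*(-θ/tan(θ)**2 + 2)/sin(θ)
The correct value should be: θ*(-θ/tan(θ) + 2)/sin(θ)

Explanation: The exponent -1 on tan(θ) was incorrectly written as -2: the term θ*(-θ/tan(θ) + 2)/sin(θ) was incorrectly written as θ*(-θ/tan(θ)**2 + 2)/sin(θ)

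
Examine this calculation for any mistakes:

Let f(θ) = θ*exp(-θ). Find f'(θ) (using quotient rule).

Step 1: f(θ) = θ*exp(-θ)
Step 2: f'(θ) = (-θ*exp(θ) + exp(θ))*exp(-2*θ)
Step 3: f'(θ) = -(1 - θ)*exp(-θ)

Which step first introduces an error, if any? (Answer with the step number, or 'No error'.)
Step 3

Step 3 is incorrect due to a sign flip.
The step shows: -(1 - θ)*exp(-θ)
The correct value should be: (1 - θ)*exp(-θ)

Explanation: The sign of the whole expression was flipped: the term (1 - θ)*exp(-θ) was incorrectly written as -(1 - θ)*exp(-θ)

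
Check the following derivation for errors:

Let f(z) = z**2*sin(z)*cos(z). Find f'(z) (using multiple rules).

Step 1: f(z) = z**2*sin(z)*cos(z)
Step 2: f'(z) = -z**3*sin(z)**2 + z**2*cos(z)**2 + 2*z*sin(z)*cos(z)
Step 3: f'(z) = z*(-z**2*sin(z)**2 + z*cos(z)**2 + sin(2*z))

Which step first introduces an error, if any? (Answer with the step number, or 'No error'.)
Step 2

Step 2 is incorrect due to a wrong exponent.
The step shows: -z**3*sin(z)**2 + z**2*cos(z)**2 + 2*z*sin(z)*cos(z)
The correct value should be: -z**2*sin(z)**2 + z**2*cos(z)**2 + 2*z*sin(z)*cos(z)

Explanation: The exponent 2 on z was incorrectly written as 3: the term -z**2*sin(z)**2 was incorrectly written as -z**3*sin(z)**2
The later steps are derived from this incorrect expression, so the error originates in Step 2.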